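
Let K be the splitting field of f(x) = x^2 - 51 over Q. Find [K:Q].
[K:Q] = 2

The polynomial x^2 - 51 is irreducible over Q since 51 is not a perfect square. Its splitting field is Q(sqrt(51)), which has degree 2 over Q.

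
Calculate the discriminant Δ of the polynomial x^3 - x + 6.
Δ = -968

For a depressed cubic x^3 + p x + q the discriminant is Δ = -4 p^3 - 27 q^2 = -4*(-1)^3 - 27*(6)^2 = 4 - 972 = -968.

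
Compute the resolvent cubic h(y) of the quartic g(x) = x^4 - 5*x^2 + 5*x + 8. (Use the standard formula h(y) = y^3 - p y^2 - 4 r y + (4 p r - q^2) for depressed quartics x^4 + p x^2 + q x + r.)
h(y) = y^3 + 5*y^2 - 32*y - 185

Identify coefficients: p = -5, q = 5, r = 8.
Plug into h(y) = y^3 - p y^2 - 4 r y + (4 p r - q^2):
  h(y) = y^3 - (-5) y^2 - 4*(8) y + (4*(-5)*(8) - (5)^2)
       = y^3 + (5) y^2 + (-32) y + (-185).
Simplifying: h(y) = y^3 + 5*y^2 - 32*y - 185.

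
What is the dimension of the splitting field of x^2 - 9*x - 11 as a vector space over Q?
[K:Q] = 2

The discriminant of x^2 + (-9)*x + (-11) is b^2 - 4c = 81 - (-44) = 125. Since 125 is not a perfect square in Q, the polynomial is irreducible over Q. Its two roots generate a degree-2 extension, so [K:Q] = 2.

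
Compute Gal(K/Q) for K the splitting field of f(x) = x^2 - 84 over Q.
Gal(K/Q) = Z/2Z (cyclic of order 2)

x^2 - 84 is irreducible over Q since 84 is not a rational square. The splitting field Q(sqrt(84)) has degree 2 over Q, and its unique nontrivial automorphism is sqrt(84) ↦ -sqrt(84). Hence Gal(Q(sqrt(84))/Q) = Z/2Z.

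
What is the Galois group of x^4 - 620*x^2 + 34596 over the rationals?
Gal(K/Q) = Z/2Z (cyclic of order 2)

f factors as (x^2 - 62)(x^2 - 558), so the splitting field is K = Q(sqrt(62), sqrt(558)). The squarefree part of 62 is 62 and the squarefree part of 558 is also 62, so sqrt(62) and sqrt(558) are both rational multiples of sqrt(62). Hence Q(sqrt(62)) = Q(sqrt(558)) = Q(sqrt(62)), and the splitting field collapses to a single degree-2 extension with Galois group Z/2Z.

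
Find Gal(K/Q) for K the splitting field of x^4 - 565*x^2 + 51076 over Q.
Gal(K/Q) = Z/2Z (cyclic of order 2)

f factors as (x^2 - 452)(x^2 - 113), so the splitting field is K = Q(sqrt(452), sqrt(113)). The squarefree part of 452 is 113 and the squarefree part of 113 is also 113, so sqrt(452) and sqrt(113) are both rational multiples of sqrt(113). Hence Q(sqrt(452)) = Q(sqrt(113)) = Q(sqrt(113)), and the splitting field collapses to a single degree-2 extension with Galois group Z/2Z.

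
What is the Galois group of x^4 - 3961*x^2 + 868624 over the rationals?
Gal(K/Q) = Z/2Z (cyclic of order 2)

f factors as (x^2 - 233)(x^2 - 3728), so the splitting field is K = Q(sqrt(233), sqrt(3728)). The squarefree part of 233 is 233 and the squarefree part of 3728 is also 233, so sqrt(233) and sqrt(3728) are both rational multiples of sqrt(233). Hence Q(sqrt(233)) = Q(sqrt(3728)) = Q(sqrt(233)), and the splitting field collapses to a single degree-2 extension with Galois group Z/2Z.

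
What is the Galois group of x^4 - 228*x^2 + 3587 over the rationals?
Gal(K/Q) = V_4 (Klein four-group, Z/2Z × Z/2Z)

f factors as (x^2 - 211)(x^2 - 17), so the splitting field is K = Q(sqrt(211), sqrt(17)). The elements 211, 17, 3587 are all non-squares in Q, so sqrt(211) and sqrt(17) generate independent quadratic extensions. Thus [K:Q] = 4 and Gal(K/Q) is generated by the two order-2 automorphisms sqrt(211) ↦ -sqrt(211) and sqrt(17) ↦ -sqrt(17), giving V_4.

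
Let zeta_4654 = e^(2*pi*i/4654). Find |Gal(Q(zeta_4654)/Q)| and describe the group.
|Gal(Q(zeta_4654)/Q)| = phi(4654) = 2136; group ≅ (Z/4654Z)^* ≅ Z/12Z × Z/178Z

The n-th cyclotomic polynomial Φ_4654(x) is the minimal polynomial of zeta_4654 over Q and has degree phi(4654) = 2136. So Q(zeta_4654) is a degree-2136 Galois extension with Galois group (Z/4654Z)^*. By CRT, (Z/4654Z)^* ≅ (Z/2Z)^* × (Z/13Z)^* × (Z/179Z)^*. Each prime-power unit group is (Z/2Z)^* ≅ trivial group (order 1); (Z/13Z)^* ≅ Z/12Z; (Z/179Z)^* ≅ Z/178Z. Hence Gal(Q(zeta_4654)/Q) ≅ Z/12Z × Z/178Z.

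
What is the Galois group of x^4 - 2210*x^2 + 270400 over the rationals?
Gal(K/Q) = Z/2Z (cyclic of order 2)

f factors as (x^2 - 2080)(x^2 - 130), so the splitting field is K = Q(sqrt(2080), sqrt(130)). The squarefree part of 2080 is 130 and the squarefree part of 130 is also 130, so sqrt(2080) and sqrt(130) are both rational multiples of sqrt(130). Hence Q(sqrt(2080)) = Q(sqrt(130)) = Q(sqrt(130)), and the splitting field collapses to a single degree-2 extension with Galois group Z/2Z.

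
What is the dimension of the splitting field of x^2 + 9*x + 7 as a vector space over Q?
[K:Q] = 2

The discriminant of x^2 + (9)*x + (7) is b^2 - 4c = 81 - (28) = 53. Since 53 is not a perfect square in Q, the polynomial is irreducible over Q. Its two roots generate a degree-2 extension, so [K:Q] = 2.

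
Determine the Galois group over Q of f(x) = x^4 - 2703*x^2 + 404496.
Gal(K/Q) = Z/2Z (cyclic of order 2)

f factors as (x^2 - 159)(x^2 - 2544), so the splitting field is K = Q(sqrt(159), sqrt(2544)). The squarefree part of 159 is 159 and the squarefree part of 2544 is also 159, so sqrt(159) and sqrt(2544) are both rational multiples of sqrt(159). Hence Q(sqrt(159)) = Q(sqrt(2544)) = Q(sqrt(159)), and the splitting field collapses to a single degree-2 extension with Galois group Z/2Z.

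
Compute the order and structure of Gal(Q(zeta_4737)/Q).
|Gal(Q(zeta_4737)/Q)| = phi(4737) = 3156; group ≅ (Z/4737Z)^* ≅ Z/2Z × Z/1578Z

The n-th cyclotomic polynomial Φ_4737(x) is the minimal polynomial of zeta_4737 over Q and has degree phi(4737) = 3156. So Q(zeta_4737) is a degree-3156 Galois extension with Galois group (Z/4737Z)^*. By CRT, (Z/4737Z)^* ≅ (Z/3Z)^* × (Z/1579Z)^*. Each prime-power unit group is (Z/3Z)^* ≅ Z/2Z; (Z/1579Z)^* ≅ Z/1578Z. Hence Gal(Q(zeta_4737)/Q) ≅ Z/2Z × Z/1578Z.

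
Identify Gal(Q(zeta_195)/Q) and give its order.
|Gal(Q(zeta_195)/Q)| = phi(195) = 96; group ≅ (Z/195Z)^* ≅ Z/2Z × Z/4Z × Z/12Z

The n-th cyclotomic polynomial Φ_195(x) is the minimal polynomial of zeta_195 over Q and has degree phi(195) = 96. So Q(zeta_195) is a degree-96 Galois extension with Galois group (Z/195Z)^*. By CRT, (Z/195Z)^* ≅ (Z/3Z)^* × (Z/5Z)^* × (Z/13Z)^*. Each prime-power unit group is (Z/3Z)^* ≅ Z/2Z; (Z/5Z)^* ≅ Z/4Z; (Z/13Z)^* ≅ Z/12Z. Hence Gal(Q(zeta_195)/Q) ≅ Z/2Z × Z/4Z × Z/12Z.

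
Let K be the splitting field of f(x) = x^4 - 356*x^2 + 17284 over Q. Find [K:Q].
[K:Q] = 4

f factors as (x^2 - 298)(x^2 - 58); the splitting field is K = Q(sqrt(298), sqrt(58)). Since 298, 58, and 17284 are all non-squares in Q, the three subfields Q(sqrt(298)), Q(sqrt(58)), Q(sqrt(17284)) are distinct degree-2 extensions, so [K:Q] = 4 (Klein four Galois group).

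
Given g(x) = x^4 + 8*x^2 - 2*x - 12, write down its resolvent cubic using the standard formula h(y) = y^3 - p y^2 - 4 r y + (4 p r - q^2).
h(y) = y^3 - 8*y^2 + 48*y - 388

Identify coefficients: p = 8, q = -2, r = -12.
Plug into h(y) = y^3 - p y^2 - 4 r y + (4 p r - q^2):
  h(y) = y^3 - (8) y^2 - 4*(-12) y + (4*(8)*(-12) - (-2)^2)
       = y^3 + (-8) y^2 + (48) y + (-388).
Simplifying: h(y) = y^3 - 8*y^2 + 48*y - 388.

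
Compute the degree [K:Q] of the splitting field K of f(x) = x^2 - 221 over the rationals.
[K:Q] = 2

The polynomial x^2 - 221 is irreducible over Q since 221 is not a perfect square. Its splitting field is Q(sqrt(221)), which has degree 2 over Q.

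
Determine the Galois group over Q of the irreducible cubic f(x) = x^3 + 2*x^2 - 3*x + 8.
Gal(K/Q) = S_3 (symmetric group of order 6)

Compute the discriminant of x^3 + (2)*x^2 + (-3)*x + (8): Δ = -2704. Since Δ is not a rational square, the Galois group is not contained in A_3; it must be the full S_3 (irreducibility of the cubic rules out anything smaller).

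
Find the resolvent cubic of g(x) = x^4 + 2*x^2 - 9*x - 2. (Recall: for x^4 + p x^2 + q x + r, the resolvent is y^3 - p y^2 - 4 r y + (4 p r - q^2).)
h(y) = y^3 - 2*y^2 + 8*y - 97

Identify coefficients: p = 2, q = -9, r = -2.
Plug into h(y) = y^3 - p y^2 - 4 r y + (4 p r - q^2):
  h(y) = y^3 - (2) y^2 - 4*(-2) y + (4*(2)*(-2) - (-9)^2)
       = y^3 + (-2) y^2 + (8) y + (-97).
Simplifying: h(y) = y^3 - 2*y^2 + 8*y - 97.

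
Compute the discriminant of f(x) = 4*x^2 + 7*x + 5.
Δ = -31

For a quadratic a x^2 + b x + c the discriminant is Δ = b^2 - 4ac = (7)^2 - 4*(4)*(5) = 49 - (80) = -31.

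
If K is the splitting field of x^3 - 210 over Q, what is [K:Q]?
[K:Q] = 6

x^3 - 210 has one real root r = 210^(1/3) and two complex roots r*zeta_3, r*zeta_3^2 where zeta_3 = e^(2*pi*i/3). The splitting field is Q(r, zeta_3). [Q(r):Q] = 3 and [Q(zeta_3):Q] = 2 with gcd = 1, so [Q(r, zeta_3):Q] = 3 * 2 = 6.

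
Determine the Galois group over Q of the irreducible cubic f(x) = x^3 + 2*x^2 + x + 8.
Gal(K/Q) = S_3 (symmetric group of order 6)

Compute the discriminant of x^3 + (2)*x^2 + (1)*x + (8): Δ = -1696. Since Δ is not a rational square, the Galois group is not contained in A_3; it must be the full S_3 (irreducibility of the cubic rules out anything smaller).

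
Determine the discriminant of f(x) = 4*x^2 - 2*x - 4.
Δ = 68

For a quadratic a x^2 + b x + c the discriminant is Δ = b^2 - 4ac = (-2)^2 - 4*(4)*(-4) = 4 - (-64) = 68.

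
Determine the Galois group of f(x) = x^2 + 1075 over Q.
Gal(K/Q) = Z/2Z (cyclic of order 2)

x^2 + 1075 is irreducible over Q since -1075 is not a rational square. The splitting field Q(sqrt(-1075)) has degree 2 over Q, and its unique nontrivial automorphism is sqrt(-1075) ↦ -sqrt(-1075). Hence Gal(Q(sqrt(-1075))/Q) = Z/2Z.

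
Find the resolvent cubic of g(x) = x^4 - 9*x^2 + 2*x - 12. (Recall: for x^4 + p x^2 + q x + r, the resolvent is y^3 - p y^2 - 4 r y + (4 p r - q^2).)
h(y) = y^3 + 9*y^2 + 48*y + 428

Identify coefficients: p = -9, q = 2, r = -12.
Plug into h(y) = y^3 - p y^2 - 4 r y + (4 p r - q^2):
  h(y) = y^3 - (-9) y^2 - 4*(-12) y + (4*(-9)*(-12) - (2)^2)
       = y^3 + (9) y^2 + (48) y + (428).
Simplifying: h(y) = y^3 + 9*y^2 + 48*y + 428.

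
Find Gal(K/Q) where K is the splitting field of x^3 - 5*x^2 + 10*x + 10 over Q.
Gal(K/Q) = S_3 (symmetric group of order 6)

Compute the discriminant of x^3 + (-5)*x^2 + (10)*x + (10): Δ = -8200. Since Δ is not a rational square, the Galois group is not contained in A_3; it must be the full S_3 (irreducibility of the cubic rules out anything smaller).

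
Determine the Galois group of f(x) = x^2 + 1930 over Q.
Gal(K/Q) = Z/2Z (cyclic of order 2)

x^2 + 1930 is irreducible over Q since -1930 is not a rational square. The splitting field Q(sqrt(-1930)) has degree 2 over Q, and its unique nontrivial automorphism is sqrt(-1930) ↦ -sqrt(-1930). Hence Gal(Q(sqrt(-1930))/Q) = Z/2Z.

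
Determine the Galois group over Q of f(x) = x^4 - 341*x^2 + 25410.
Gal(K/Q) = V_4 (Klein four-group, Z/2Z × Z/2Z)

f factors as (x^2 - 110)(x^2 - 231), so the splitting field is K = Q(sqrt(110), sqrt(231)). The elements 110, 231, 25410 are all non-squares in Q, so sqrt(110) and sqrt(231) generate independent quadratic extensions. Thus [K:Q] = 4 and Gal(K/Q) is generated by the two order-2 automorphisms sqrt(110) ↦ -sqrt(110) and sqrt(231) ↦ -sqrt(231), giving V_4.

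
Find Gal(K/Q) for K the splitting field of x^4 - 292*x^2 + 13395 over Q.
Gal(K/Q) = V_4 (Klein four-group, Z/2Z × Z/2Z)

f factors as (x^2 - 57)(x^2 - 235), so the splitting field is K = Q(sqrt(57), sqrt(235)). The elements 57, 235, 13395 are all non-squares in Q, so sqrt(57) and sqrt(235) generate independent quadratic extensions. Thus [K:Q] = 4 and Gal(K/Q) is generated by the two order-2 automorphisms sqrt(57) ↦ -sqrt(57) and sqrt(235) ↦ -sqrt(235), giving V_4.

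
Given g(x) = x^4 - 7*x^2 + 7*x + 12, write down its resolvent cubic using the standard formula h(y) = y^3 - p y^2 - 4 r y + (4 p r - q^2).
h(y) = y^3 + 7*y^2 - 48*y - 385

Identify coefficients: p = -7, q = 7, r = 12.
Plug into h(y) = y^3 - p y^2 - 4 r y + (4 p r - q^2):
  h(y) = y^3 - (-7) y^2 - 4*(12) y + (4*(-7)*(12) - (7)^2)
       = y^3 + (7) y^2 + (-48) y + (-385).
Simplifying: h(y) = y^3 + 7*y^2 - 48*y - 385.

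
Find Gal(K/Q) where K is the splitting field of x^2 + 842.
Gal(K/Q) = Z/2Z (cyclic of order 2)

x^2 + 842 is irreducible over Q since -842 is not a rational square. The splitting field Q(sqrt(-842)) has degree 2 over Q, and its unique nontrivial automorphism is sqrt(-842) ↦ -sqrt(-842). Hence Gal(Q(sqrt(-842))/Q) = Z/2Z.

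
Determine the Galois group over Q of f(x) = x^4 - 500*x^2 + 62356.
Gal(K/Q) = V_4 (Klein four-group, Z/2Z × Z/2Z)

f factors as (x^2 - 262)(x^2 - 238), so the splitting field is K = Q(sqrt(262), sqrt(238)). The elements 262, 238, 62356 are all non-squares in Q, so sqrt(262) and sqrt(238) generate independent quadratic extensions. Thus [K:Q] = 4 and Gal(K/Q) is generated by the two order-2 automorphisms sqrt(262) ↦ -sqrt(262) and sqrt(238) ↦ -sqrt(238), giving V_4.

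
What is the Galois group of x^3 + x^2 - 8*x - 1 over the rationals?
Gal(K/Q) = S_3 (symmetric group of order 6)

Compute the discriminant of x^3 + (1)*x^2 + (-8)*x + (-1): Δ = 2233. Since Δ is not a rational square, the Galois group is not contained in A_3; it must be the full S_3 (irreducibility of the cubic rules out anything smaller).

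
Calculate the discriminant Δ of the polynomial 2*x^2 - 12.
Δ = 96

For a quadratic a x^2 + b x + c the discriminant is Δ = b^2 - 4ac = (0)^2 - 4*(2)*(-12) = 0 - (-96) = 96.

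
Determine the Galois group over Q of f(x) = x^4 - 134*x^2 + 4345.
Gal(K/Q) = V_4 (Klein four-group, Z/2Z × Z/2Z)

f factors as (x^2 - 55)(x^2 - 79), so the splitting field is K = Q(sqrt(55), sqrt(79)). The elements 55, 79, 4345 are all non-squares in Q, so sqrt(55) and sqrt(79) generate independent quadratic extensions. Thus [K:Q] = 4 and Gal(K/Q) is generated by the two order-2 automorphisms sqrt(55) ↦ -sqrt(55) and sqrt(79) ↦ -sqrt(79), giving V_4.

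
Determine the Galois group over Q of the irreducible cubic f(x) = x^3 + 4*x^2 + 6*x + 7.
Gal(K/Q) = S_3 (symmetric group of order 6)

Compute the discriminant of x^3 + (4)*x^2 + (6)*x + (7): Δ = -379. Since Δ is not a rational square, the Galois group is not contained in A_3; it must be the full S_3 (irreducibility of the cubic rules out anything smaller).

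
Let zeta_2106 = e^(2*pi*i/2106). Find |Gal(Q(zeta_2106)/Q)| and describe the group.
|Gal(Q(zeta_2106)/Q)| = phi(2106) = 648; group ≅ (Z/2106Z)^* ≅ Z/12Z × Z/54Z

The n-th cyclotomic polynomial Φ_2106(x) is the minimal polynomial of zeta_2106 over Q and has degree phi(2106) = 648. So Q(zeta_2106) is a degree-648 Galois extension with Galois group (Z/2106Z)^*. By CRT, (Z/2106Z)^* ≅ (Z/2Z)^* × (Z/81Z)^* × (Z/13Z)^*. Each prime-power unit group is (Z/2Z)^* ≅ trivial group (order 1); (Z/81Z)^* ≅ Z/54Z; (Z/13Z)^* ≅ Z/12Z. Hence Gal(Q(zeta_2106)/Q) ≅ Z/12Z × Z/54Z.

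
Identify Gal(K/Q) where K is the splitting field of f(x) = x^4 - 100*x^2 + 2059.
Gal(K/Q) = V_4 (Klein four-group, Z/2Z × Z/2Z)

f factors as (x^2 - 29)(x^2 - 71), so the splitting field is K = Q(sqrt(29), sqrt(71)). The elements 29, 71, 2059 are all non-squares in Q, so sqrt(29) and sqrt(71) generate independent quadratic extensions. Thus [K:Q] = 4 and Gal(K/Q) is generated by the two order-2 automorphisms sqrt(29) ↦ -sqrt(29) and sqrt(71) ↦ -sqrt(71), giving V_4.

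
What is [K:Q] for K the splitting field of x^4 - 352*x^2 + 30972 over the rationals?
[K:Q] = 4

f factors as (x^2 - 174)(x^2 - 178); the splitting field is K = Q(sqrt(174), sqrt(178)). Since 174, 178, and 30972 are all non-squares in Q, the three subfields Q(sqrt(174)), Q(sqrt(178)), Q(sqrt(30972)) are distinct degree-2 extensions, so [K:Q] = 4 (Klein four Galois group).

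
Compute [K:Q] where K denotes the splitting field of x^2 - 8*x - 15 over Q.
[K:Q] = 2

The discriminant of x^2 + (-8)*x + (-15) is b^2 - 4c = 64 - (-60) = 124. Since 124 is not a perfect square in Q, the polynomial is irreducible over Q. Its two roots generate a degree-2 extension, so [K:Q] = 2.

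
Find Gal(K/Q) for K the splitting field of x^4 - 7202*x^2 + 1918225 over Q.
Gal(K/Q) = Z/2Z (cyclic of order 2)

f factors as (x^2 - 6925)(x^2 - 277), so the splitting field is K = Q(sqrt(6925), sqrt(277)). The squarefree part of 6925 is 277 and the squarefree part of 277 is also 277, so sqrt(6925) and sqrt(277) are both rational multiples of sqrt(277). Hence Q(sqrt(6925)) = Q(sqrt(277)) = Q(sqrt(277)), and the splitting field collapses to a single degree-2 extension with Galois group Z/2Z.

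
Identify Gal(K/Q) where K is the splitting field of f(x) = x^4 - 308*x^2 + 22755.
Gal(K/Q) = V_4 (Klein four-group, Z/2Z × Z/2Z)

f factors as (x^2 - 123)(x^2 - 185), so the splitting field is K = Q(sqrt(123), sqrt(185)). The elements 123, 185, 22755 are all non-squares in Q, so sqrt(123) and sqrt(185) generate independent quadratic extensions. Thus [K:Q] = 4 and Gal(K/Q) is generated by the two order-2 automorphisms sqrt(123) ↦ -sqrt(123) and sqrt(185) ↦ -sqrt(185), giving V_4.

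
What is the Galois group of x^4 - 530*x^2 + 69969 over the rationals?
Gal(K/Q) = V_4 (Klein four-group, Z/2Z × Z/2Z)

f factors as (x^2 - 249)(x^2 - 281), so the splitting field is K = Q(sqrt(249), sqrt(281)). The elements 249, 281, 69969 are all non-squares in Q, so sqrt(249) and sqrt(281) generate independent quadratic extensions. Thus [K:Q] = 4 and Gal(K/Q) is generated by the two order-2 automorphisms sqrt(249) ↦ -sqrt(249) and sqrt(281) ↦ -sqrt(281), giving V_4.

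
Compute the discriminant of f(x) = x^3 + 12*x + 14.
Δ = -12204

For a depressed cubic x^3 + p x + q the discriminant is Δ = -4 p^3 - 27 q^2 = -4*(12)^3 - 27*(14)^2 = -6912 - 5292 = -12204.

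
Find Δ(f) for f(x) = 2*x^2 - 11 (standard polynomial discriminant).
Δ = 88

For a quadratic a x^2 + b x + c the discriminant is Δ = b^2 - 4ac = (0)^2 - 4*(2)*(-11) = 0 - (-88) = 88.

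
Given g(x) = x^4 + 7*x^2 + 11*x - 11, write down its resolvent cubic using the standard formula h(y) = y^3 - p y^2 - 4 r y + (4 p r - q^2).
h(y) = y^3 - 7*y^2 + 44*y - 429

Identify coefficients: p = 7, q = 11, r = -11.
Plug into h(y) = y^3 - p y^2 - 4 r y + (4 p r - q^2):
  h(y) = y^3 - (7) y^2 - 4*(-11) y + (4*(7)*(-11) - (11)^2)
       = y^3 + (-7) y^2 + (44) y + (-429).
Simplifying: h(y) = y^3 - 7*y^2 + 44*y - 429.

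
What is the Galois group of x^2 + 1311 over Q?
Gal(K/Q) = Z/2Z (cyclic of order 2)

x^2 + 1311 is irreducible over Q since -1311 is not a rational square. The splitting field Q(sqrt(-1311)) has degree 2 over Q, and its unique nontrivial automorphism is sqrt(-1311) ↦ -sqrt(-1311). Hence Gal(Q(sqrt(-1311))/Q) = Z/2Z.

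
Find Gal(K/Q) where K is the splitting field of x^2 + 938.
Gal(K/Q) = Z/2Z (cyclic of order 2)

x^2 + 938 is irreducible over Q since -938 is not a rational square. The splitting field Q(sqrt(-938)) has degree 2 over Q, and its unique nontrivial automorphism is sqrt(-938) ↦ -sqrt(-938). Hence Gal(Q(sqrt(-938))/Q) = Z/2Z.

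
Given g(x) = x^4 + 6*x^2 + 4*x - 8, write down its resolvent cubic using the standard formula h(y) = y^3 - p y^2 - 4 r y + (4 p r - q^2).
h(y) = y^3 - 6*y^2 + 32*y - 208

Identify coefficients: p = 6, q = 4, r = -8.
Plug into h(y) = y^3 - p y^2 - 4 r y + (4 p r - q^2):
  h(y) = y^3 - (6) y^2 - 4*(-8) y + (4*(6)*(-8) - (4)^2)
       = y^3 + (-6) y^2 + (32) y + (-208).
Simplifying: h(y) = y^3 - 6*y^2 + 32*y - 208.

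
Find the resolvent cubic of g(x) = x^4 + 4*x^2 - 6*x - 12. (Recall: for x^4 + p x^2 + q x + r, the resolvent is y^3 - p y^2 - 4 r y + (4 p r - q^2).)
h(y) = y^3 - 4*y^2 + 48*y - 228

Identify coefficients: p = 4, q = -6, r = -12.
Plug into h(y) = y^3 - p y^2 - 4 r y + (4 p r - q^2):
  h(y) = y^3 - (4) y^2 - 4*(-12) y + (4*(4)*(-12) - (-6)^2)
       = y^3 + (-4) y^2 + (48) y + (-228).
Simplifying: h(y) = y^3 - 4*y^2 + 48*y - 228.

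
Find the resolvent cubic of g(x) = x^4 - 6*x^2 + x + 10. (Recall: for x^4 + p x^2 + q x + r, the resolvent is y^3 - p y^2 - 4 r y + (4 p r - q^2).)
h(y) = y^3 + 6*y^2 - 40*y - 241

Identify coefficients: p = -6, q = 1, r = 10.
Plug into h(y) = y^3 - p y^2 - 4 r y + (4 p r - q^2):
  h(y) = y^3 - (-6) y^2 - 4*(10) y + (4*(-6)*(10) - (1)^2)
       = y^3 + (6) y^2 + (-40) y + (-241).
Simplifying: h(y) = y^3 + 6*y^2 - 40*y - 241.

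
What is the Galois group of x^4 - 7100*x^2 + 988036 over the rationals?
Gal(K/Q) = Z/2Z (cyclic of order 2)

f factors as (x^2 - 142)(x^2 - 6958), so the splitting field is K = Q(sqrt(142), sqrt(6958)). The squarefree part of 142 is 142 and the squarefree part of 6958 is also 142, so sqrt(142) and sqrt(6958) are both rational multiples of sqrt(142). Hence Q(sqrt(142)) = Q(sqrt(6958)) = Q(sqrt(142)), and the splitting field collapses to a single degree-2 extension with Galois group Z/2Z.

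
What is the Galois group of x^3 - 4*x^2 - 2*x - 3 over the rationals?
Gal(K/Q) = S_3 (symmetric group of order 6)

Compute the discriminant of x^3 + (-4)*x^2 + (-2)*x + (-3): Δ = -1347. Since Δ is not a rational square, the Galois group is not contained in A_3; it must be the full S_3 (irreducibility of the cubic rules out anything smaller).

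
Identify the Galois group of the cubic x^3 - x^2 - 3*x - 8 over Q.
Gal(K/Q) = S_3 (symmetric group of order 6)

Compute the discriminant of x^3 + (-1)*x^2 + (-3)*x + (-8): Δ = -2075. Since Δ is not a rational square, the Galois group is not contained in A_3; it must be the full S_3 (irreducibility of the cubic rules out anything smaller).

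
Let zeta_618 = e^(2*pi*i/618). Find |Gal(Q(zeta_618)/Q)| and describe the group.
|Gal(Q(zeta_618)/Q)| = phi(618) = 204; group ≅ (Z/618Z)^* ≅ Z/2Z × Z/102Z

The n-th cyclotomic polynomial Φ_618(x) is the minimal polynomial of zeta_618 over Q and has degree phi(618) = 204. So Q(zeta_618) is a degree-204 Galois extension with Galois group (Z/618Z)^*. By CRT, (Z/618Z)^* ≅ (Z/2Z)^* × (Z/3Z)^* × (Z/103Z)^*. Each prime-power unit group is (Z/2Z)^* ≅ trivial group (order 1); (Z/3Z)^* ≅ Z/2Z; (Z/103Z)^* ≅ Z/102Z. Hence Gal(Q(zeta_618)/Q) ≅ Z/2Z × Z/102Z.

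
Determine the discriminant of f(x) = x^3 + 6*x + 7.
Δ = -2187

For x^3 + a x^2 + b x + c the discriminant is Δ = 18 a b c - 4 a^3 c + a^2 b^2 - 4 b^3 - 27 c^2.
Plug a = 0, b = 6, c = 7:
  18*(0)*(6)*(7) - 4*(0)^3*(7) + (0)^2*(6)^2 - 4*(6)^3 - 27*(7)^2
  = 0 + (0) + 0 + (-864) + (-1323)
  = -2187.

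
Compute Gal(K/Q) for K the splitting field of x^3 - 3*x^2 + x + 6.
Gal(K/Q) = S_3 (symmetric group of order 6)

Compute the discriminant of x^3 + (-3)*x^2 + (1)*x + (6): Δ = -643. Since Δ is not a rational square, the Galois group is not contained in A_3; it must be the full S_3 (irreducibility of the cubic rules out anything smaller).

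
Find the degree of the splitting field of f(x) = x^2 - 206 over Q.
[K:Q] = 2

The polynomial x^2 - 206 is irreducible over Q since 206 is not a perfect square. Its splitting field is Q(sqrt(206)), which has degree 2 over Q.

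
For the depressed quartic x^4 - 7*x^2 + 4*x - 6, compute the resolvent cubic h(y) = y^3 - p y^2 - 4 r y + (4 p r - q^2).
h(y) = y^3 + 7*y^2 + 24*y + 152

Identify coefficients: p = -7, q = 4, r = -6.
Plug into h(y) = y^3 - p y^2 - 4 r y + (4 p r - q^2):
  h(y) = y^3 - (-7) y^2 - 4*(-6) y + (4*(-7)*(-6) - (4)^2)
       = y^3 + (7) y^2 + (24) y + (152).
Simplifying: h(y) = y^3 + 7*y^2 + 24*y + 152.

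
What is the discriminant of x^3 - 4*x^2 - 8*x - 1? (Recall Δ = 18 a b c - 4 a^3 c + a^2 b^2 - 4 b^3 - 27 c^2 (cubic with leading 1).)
Δ = 2213

For x^3 + a x^2 + b x + c the discriminant is Δ = 18 a b c - 4 a^3 c + a^2 b^2 - 4 b^3 - 27 c^2.
Plug a = -4, b = -8, c = -1:
  18*(-4)*(-8)*(-1) - 4*(-4)^3*(-1) + (-4)^2*(-8)^2 - 4*(-8)^3 - 27*(-1)^2
  = -576 + (-256) + 1024 + (2048) + (-27)
  = 2213.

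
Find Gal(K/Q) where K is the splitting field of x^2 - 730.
Gal(K/Q) = Z/2Z (cyclic of order 2)

x^2 - 730 is irreducible over Q since 730 is not a rational square. The splitting field Q(sqrt(730)) has degree 2 over Q, and its unique nontrivial automorphism is sqrt(730) ↦ -sqrt(730). Hence Gal(Q(sqrt(730))/Q) = Z/2Z.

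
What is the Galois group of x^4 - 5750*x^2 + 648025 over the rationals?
Gal(K/Q) = Z/2Z (cyclic of order 2)

f factors as (x^2 - 5635)(x^2 - 115), so the splitting field is K = Q(sqrt(5635), sqrt(115)). The squarefree part of 5635 is 115 and the squarefree part of 115 is also 115, so sqrt(5635) and sqrt(115) are both rational multiples of sqrt(115). Hence Q(sqrt(5635)) = Q(sqrt(115)) = Q(sqrt(115)), and the splitting field collapses to a single degree-2 extension with Galois group Z/2Z.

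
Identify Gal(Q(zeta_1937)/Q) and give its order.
|Gal(Q(zeta_1937)/Q)| = phi(1937) = 1776; group ≅ (Z/1937Z)^* ≅ Z/12Z × Z/148Z

The n-th cyclotomic polynomial Φ_1937(x) is the minimal polynomial of zeta_1937 over Q and has degree phi(1937) = 1776. So Q(zeta_1937) is a degree-1776 Galois extension with Galois group (Z/1937Z)^*. By CRT, (Z/1937Z)^* ≅ (Z/13Z)^* × (Z/149Z)^*. Each prime-power unit group is (Z/13Z)^* ≅ Z/12Z; (Z/149Z)^* ≅ Z/148Z. Hence Gal(Q(zeta_1937)/Q) ≅ Z/12Z × Z/148Z.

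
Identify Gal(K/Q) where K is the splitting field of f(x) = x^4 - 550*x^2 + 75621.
Gal(K/Q) = V_4 (Klein four-group, Z/2Z × Z/2Z)

f factors as (x^2 - 277)(x^2 - 273), so the splitting field is K = Q(sqrt(277), sqrt(273)). The elements 277, 273, 75621 are all non-squares in Q, so sqrt(277) and sqrt(273) generate independent quadratic extensions. Thus [K:Q] = 4 and Gal(K/Q) is generated by the two order-2 automorphisms sqrt(277) ↦ -sqrt(277) and sqrt(273) ↦ -sqrt(273), giving V_4.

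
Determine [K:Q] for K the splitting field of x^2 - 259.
[K:Q] = 2

The polynomial x^2 - 259 is irreducible over Q since 259 is not a perfect square. Its splitting field is Q(sqrt(259)), which has degree 2 over Q.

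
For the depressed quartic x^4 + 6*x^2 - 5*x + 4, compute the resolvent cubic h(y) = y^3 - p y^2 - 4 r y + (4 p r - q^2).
h(y) = y^3 - 6*y^2 - 16*y + 71

Identify coefficients: p = 6, q = -5, r = 4.
Plug into h(y) = y^3 - p y^2 - 4 r y + (4 p r - q^2):
  h(y) = y^3 - (6) y^2 - 4*(4) y + (4*(6)*(4) - (-5)^2)
       = y^3 + (-6) y^2 + (-16) y + (71).
Simplifying: h(y) = y^3 - 6*y^2 - 16*y + 71.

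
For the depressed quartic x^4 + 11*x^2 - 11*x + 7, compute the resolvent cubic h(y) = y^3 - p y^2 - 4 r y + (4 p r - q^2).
h(y) = y^3 - 11*y^2 - 28*y + 187

Identify coefficients: p = 11, q = -11, r = 7.
Plug into h(y) = y^3 - p y^2 - 4 r y + (4 p r - q^2):
  h(y) = y^3 - (11) y^2 - 4*(7) y + (4*(11)*(7) - (-11)^2)
       = y^3 + (-11) y^2 + (-28) y + (187).
Simplifying: h(y) = y^3 - 11*y^2 - 28*y + 187.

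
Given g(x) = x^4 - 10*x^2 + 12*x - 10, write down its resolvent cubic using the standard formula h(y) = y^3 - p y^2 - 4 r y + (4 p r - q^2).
h(y) = y^3 + 10*y^2 + 40*y + 256

Identify coefficients: p = -10, q = 12, r = -10.
Plug into h(y) = y^3 - p y^2 - 4 r y + (4 p r - q^2):
  h(y) = y^3 - (-10) y^2 - 4*(-10) y + (4*(-10)*(-10) - (12)^2)
       = y^3 + (10) y^2 + (40) y + (256).
Simplifying: h(y) = y^3 + 10*y^2 + 40*y + 256.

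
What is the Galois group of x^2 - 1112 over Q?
Gal(K/Q) = Z/2Z (cyclic of order 2)

x^2 - 1112 is irreducible over Q since 1112 is not a rational square. The splitting field Q(sqrt(1112)) has degree 2 over Q, and its unique nontrivial automorphism is sqrt(1112) ↦ -sqrt(1112). Hence Gal(Q(sqrt(1112))/Q) = Z/2Z.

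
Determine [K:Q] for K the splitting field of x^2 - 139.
[K:Q] = 2

The polynomial x^2 - 139 is irreducible over Q since 139 is not a perfect square. Its splitting field is Q(sqrt(139)), which has degree 2 over Q.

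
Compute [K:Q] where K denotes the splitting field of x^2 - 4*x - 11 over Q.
[K:Q] = 2

The discriminant of x^2 + (-4)*x + (-11) is b^2 - 4c = 16 - (-44) = 60. Since 60 is not a perfect square in Q, the polynomial is irreducible over Q. Its two roots generate a degree-2 extension, so [K:Q] = 2.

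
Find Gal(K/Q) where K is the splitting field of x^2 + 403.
Gal(K/Q) = Z/2Z (cyclic of order 2)

x^2 + 403 is irreducible over Q since -403 is not a rational square. The splitting field Q(sqrt(-403)) has degree 2 over Q, and its unique nontrivial automorphism is sqrt(-403) ↦ -sqrt(-403). Hence Gal(Q(sqrt(-403))/Q) = Z/2Z.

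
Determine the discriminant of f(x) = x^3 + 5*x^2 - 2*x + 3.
Δ = -2151

For x^3 + a x^2 + b x + c the discriminant is Δ = 18 a b c - 4 a^3 c + a^2 b^2 - 4 b^3 - 27 c^2.
Plug a = 5, b = -2, c = 3:
  18*(5)*(-2)*(3) - 4*(5)^3*(3) + (5)^2*(-2)^2 - 4*(-2)^3 - 27*(3)^2
  = -540 + (-1500) + 100 + (32) + (-243)
  = -2151.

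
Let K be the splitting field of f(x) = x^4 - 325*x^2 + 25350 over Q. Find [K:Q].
[K:Q] = 4

f factors as (x^2 - 130)(x^2 - 195); the splitting field is K = Q(sqrt(130), sqrt(195)). Since 130, 195, and 25350 are all non-squares in Q, the three subfields Q(sqrt(130)), Q(sqrt(195)), Q(sqrt(25350)) are distinct degree-2 extensions, so [K:Q] = 4 (Klein four Galois group).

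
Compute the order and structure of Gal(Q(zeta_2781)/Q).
|Gal(Q(zeta_2781)/Q)| = phi(2781) = 1836; group ≅ (Z/2781Z)^* ≅ Z/18Z × Z/102Z

The n-th cyclotomic polynomial Φ_2781(x) is the minimal polynomial of zeta_2781 over Q and has degree phi(2781) = 1836. So Q(zeta_2781) is a degree-1836 Galois extension with Galois group (Z/2781Z)^*. By CRT, (Z/2781Z)^* ≅ (Z/27Z)^* × (Z/103Z)^*. Each prime-power unit group is (Z/27Z)^* ≅ Z/18Z; (Z/103Z)^* ≅ Z/102Z. Hence Gal(Q(zeta_2781)/Q) ≅ Z/18Z × Z/102Z.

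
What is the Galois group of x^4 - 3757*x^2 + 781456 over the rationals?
Gal(K/Q) = Z/2Z (cyclic of order 2)

f factors as (x^2 - 3536)(x^2 - 221), so the splitting field is K = Q(sqrt(3536), sqrt(221)). The squarefree part of 3536 is 221 and the squarefree part of 221 is also 221, so sqrt(3536) and sqrt(221) are both rational multiples of sqrt(221). Hence Q(sqrt(3536)) = Q(sqrt(221)) = Q(sqrt(221)), and the splitting field collapses to a single degree-2 extension with Galois group Z/2Z.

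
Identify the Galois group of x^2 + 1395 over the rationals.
Gal(K/Q) = Z/2Z (cyclic of order 2)

x^2 + 1395 is irreducible over Q since -1395 is not a rational square. The splitting field Q(sqrt(-1395)) has degree 2 over Q, and its unique nontrivial automorphism is sqrt(-1395) ↦ -sqrt(-1395). Hence Gal(Q(sqrt(-1395))/Q) = Z/2Z.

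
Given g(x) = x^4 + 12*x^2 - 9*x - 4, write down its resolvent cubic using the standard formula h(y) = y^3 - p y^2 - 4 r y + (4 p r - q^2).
h(y) = y^3 - 12*y^2 + 16*y - 273

Identify coefficients: p = 12, q = -9, r = -4.
Plug into h(y) = y^3 - p y^2 - 4 r y + (4 p r - q^2):
  h(y) = y^3 - (12) y^2 - 4*(-4) y + (4*(12)*(-4) - (-9)^2)
       = y^3 + (-12) y^2 + (16) y + (-273).
Simplifying: h(y) = y^3 - 12*y^2 + 16*y - 273.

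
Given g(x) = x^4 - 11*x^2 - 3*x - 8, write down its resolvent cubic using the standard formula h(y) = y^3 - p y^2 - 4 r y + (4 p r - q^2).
h(y) = y^3 + 11*y^2 + 32*y + 343

Identify coefficients: p = -11, q = -3, r = -8.
Plug into h(y) = y^3 - p y^2 - 4 r y + (4 p r - q^2):
  h(y) = y^3 - (-11) y^2 - 4*(-8) y + (4*(-11)*(-8) - (-3)^2)
       = y^3 + (11) y^2 + (32) y + (343).
Simplifying: h(y) = y^3 + 11*y^2 + 32*y + 343.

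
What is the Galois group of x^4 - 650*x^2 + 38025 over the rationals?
Gal(K/Q) = Z/2Z (cyclic of order 2)

f factors as (x^2 - 65)(x^2 - 585), so the splitting field is K = Q(sqrt(65), sqrt(585)). The squarefree part of 65 is 65 and the squarefree part of 585 is also 65, so sqrt(65) and sqrt(585) are both rational multiples of sqrt(65). Hence Q(sqrt(65)) = Q(sqrt(585)) = Q(sqrt(65)), and the splitting field collapses to a single degree-2 extension with Galois group Z/2Z.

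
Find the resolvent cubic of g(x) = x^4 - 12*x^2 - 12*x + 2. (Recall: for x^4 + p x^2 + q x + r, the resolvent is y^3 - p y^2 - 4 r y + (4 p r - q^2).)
h(y) = y^3 + 12*y^2 - 8*y - 240

Identify coefficients: p = -12, q = -12, r = 2.
Plug into h(y) = y^3 - p y^2 - 4 r y + (4 p r - q^2):
  h(y) = y^3 - (-12) y^2 - 4*(2) y + (4*(-12)*(2) - (-12)^2)
       = y^3 + (12) y^2 + (-8) y + (-240).
Simplifying: h(y) = y^3 + 12*y^2 - 8*y - 240.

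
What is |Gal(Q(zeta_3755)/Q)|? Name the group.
|Gal(Q(zeta_3755)/Q)| = phi(3755) = 3000; group ≅ (Z/3755Z)^* ≅ Z/4Z × Z/750Z

The n-th cyclotomic polynomial Φ_3755(x) is the minimal polynomial of zeta_3755 over Q and has degree phi(3755) = 3000. So Q(zeta_3755) is a degree-3000 Galois extension with Galois group (Z/3755Z)^*. By CRT, (Z/3755Z)^* ≅ (Z/5Z)^* × (Z/751Z)^*. Each prime-power unit group is (Z/5Z)^* ≅ Z/4Z; (Z/751Z)^* ≅ Z/750Z. Hence Gal(Q(zeta_3755)/Q) ≅ Z/4Z × Z/750Z.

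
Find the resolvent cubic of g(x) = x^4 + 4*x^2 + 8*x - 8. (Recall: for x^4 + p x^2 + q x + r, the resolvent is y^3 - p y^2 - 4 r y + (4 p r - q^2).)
h(y) = y^3 - 4*y^2 + 32*y - 192

Identify coefficients: p = 4, q = 8, r = -8.
Plug into h(y) = y^3 - p y^2 - 4 r y + (4 p r - q^2):
  h(y) = y^3 - (4) y^2 - 4*(-8) y + (4*(4)*(-8) - (8)^2)
       = y^3 + (-4) y^2 + (32) y + (-192).
Simplifying: h(y) = y^3 - 4*y^2 + 32*y - 192.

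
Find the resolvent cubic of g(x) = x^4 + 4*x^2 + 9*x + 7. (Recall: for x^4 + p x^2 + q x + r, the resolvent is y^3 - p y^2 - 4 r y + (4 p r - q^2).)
h(y) = y^3 - 4*y^2 - 28*y + 31

Identify coefficients: p = 4, q = 9, r = 7.
Plug into h(y) = y^3 - p y^2 - 4 r y + (4 p r - q^2):
  h(y) = y^3 - (4) y^2 - 4*(7) y + (4*(4)*(7) - (9)^2)
       = y^3 + (-4) y^2 + (-28) y + (31).
Simplifying: h(y) = y^3 - 4*y^2 - 28*y + 31.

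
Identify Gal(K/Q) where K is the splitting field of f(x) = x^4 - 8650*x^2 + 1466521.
Gal(K/Q) = Z/2Z (cyclic of order 2)

f factors as (x^2 - 8477)(x^2 - 173), so the splitting field is K = Q(sqrt(8477), sqrt(173)). The squarefree part of 8477 is 173 and the squarefree part of 173 is also 173, so sqrt(8477) and sqrt(173) are both rational multiples of sqrt(173). Hence Q(sqrt(8477)) = Q(sqrt(173)) = Q(sqrt(173)), and the splitting field collapses to a single degree-2 extension with Galois group Z/2Z.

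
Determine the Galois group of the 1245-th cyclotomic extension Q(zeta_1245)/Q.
|Gal(Q(zeta_1245)/Q)| = phi(1245) = 656; group ≅ (Z/1245Z)^* ≅ Z/2Z × Z/4Z × Z/82Z

The n-th cyclotomic polynomial Φ_1245(x) is the minimal polynomial of zeta_1245 over Q and has degree phi(1245) = 656. So Q(zeta_1245) is a degree-656 Galois extension with Galois group (Z/1245Z)^*. By CRT, (Z/1245Z)^* ≅ (Z/3Z)^* × (Z/5Z)^* × (Z/83Z)^*. Each prime-power unit group is (Z/3Z)^* ≅ Z/2Z; (Z/5Z)^* ≅ Z/4Z; (Z/83Z)^* ≅ Z/82Z. Hence Gal(Q(zeta_1245)/Q) ≅ Z/2Z × Z/4Z × Z/82Z.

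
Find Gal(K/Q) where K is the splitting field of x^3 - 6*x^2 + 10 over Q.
Gal(K/Q) = S_3 (symmetric group of order 6)

Compute the discriminant of x^3 + (-6)*x^2 + (0)*x + (10): Δ = 5940. Since Δ is not a rational square, the Galois group is not contained in A_3; it must be the full S_3 (irreducibility of the cubic rules out anything smaller).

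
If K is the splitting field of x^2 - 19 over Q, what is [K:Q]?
[K:Q] = 2

The polynomial x^2 - 19 is irreducible over Q since 19 is not a perfect square. Its splitting field is Q(sqrt(19)), which has degree 2 over Q.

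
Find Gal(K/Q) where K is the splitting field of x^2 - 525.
Gal(K/Q) = Z/2Z (cyclic of order 2)

x^2 - 525 is irreducible over Q since 525 is not a rational square. The splitting field Q(sqrt(525)) has degree 2 over Q, and its unique nontrivial automorphism is sqrt(525) ↦ -sqrt(525). Hence Gal(Q(sqrt(525))/Q) = Z/2Z.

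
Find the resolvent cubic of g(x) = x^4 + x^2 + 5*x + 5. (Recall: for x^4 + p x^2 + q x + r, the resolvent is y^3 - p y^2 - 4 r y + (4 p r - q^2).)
h(y) = y^3 - y^2 - 20*y - 5

Identify coefficients: p = 1, q = 5, r = 5.
Plug into h(y) = y^3 - p y^2 - 4 r y + (4 p r - q^2):
  h(y) = y^3 - (1) y^2 - 4*(5) y + (4*(1)*(5) - (5)^2)
       = y^3 + (-1) y^2 + (-20) y + (-5).
Simplifying: h(y) = y^3 - y^2 - 20*y - 5.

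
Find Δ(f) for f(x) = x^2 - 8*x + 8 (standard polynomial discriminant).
Δ = 32

For a quadratic a x^2 + b x + c the discriminant is Δ = b^2 - 4ac = (-8)^2 - 4*(1)*(8) = 64 - (32) = 32.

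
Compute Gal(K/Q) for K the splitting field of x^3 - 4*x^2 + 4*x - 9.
Gal(K/Q) = S_3 (symmetric group of order 6)

Compute the discriminant of x^3 + (-4)*x^2 + (4)*x + (-9): Δ = -1899. Since Δ is not a rational square, the Galois group is not contained in A_3; it must be the full S_3 (irreducibility of the cubic rules out anything smaller).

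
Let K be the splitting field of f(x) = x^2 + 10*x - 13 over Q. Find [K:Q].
[K:Q] = 2

The discriminant of x^2 + (10)*x + (-13) is b^2 - 4c = 100 - (-52) = 152. Since 152 is not a perfect square in Q, the polynomial is irreducible over Q. Its two roots generate a degree-2 extension, so [K:Q] = 2.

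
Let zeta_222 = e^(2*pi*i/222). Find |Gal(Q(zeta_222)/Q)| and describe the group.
|Gal(Q(zeta_222)/Q)| = phi(222) = 72; group ≅ (Z/222Z)^* ≅ Z/2Z × Z/36Z

The n-th cyclotomic polynomial Φ_222(x) is the minimal polynomial of zeta_222 over Q and has degree phi(222) = 72. So Q(zeta_222) is a degree-72 Galois extension with Galois group (Z/222Z)^*. By CRT, (Z/222Z)^* ≅ (Z/2Z)^* × (Z/3Z)^* × (Z/37Z)^*. Each prime-power unit group is (Z/2Z)^* ≅ trivial group (order 1); (Z/3Z)^* ≅ Z/2Z; (Z/37Z)^* ≅ Z/36Z. Hence Gal(Q(zeta_222)/Q) ≅ Z/2Z × Z/36Z.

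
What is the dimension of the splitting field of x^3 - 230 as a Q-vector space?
[K:Q] = 6

x^3 - 230 has one real root r = 230^(1/3) and two complex roots r*zeta_3, r*zeta_3^2 where zeta_3 = e^(2*pi*i/3). The splitting field is Q(r, zeta_3). [Q(r):Q] = 3 and [Q(zeta_3):Q] = 2 with gcd = 1, so [Q(r, zeta_3):Q] = 3 * 2 = 6.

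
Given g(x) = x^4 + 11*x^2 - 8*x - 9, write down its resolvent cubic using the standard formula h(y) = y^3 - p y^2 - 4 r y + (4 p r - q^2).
h(y) = y^3 - 11*y^2 + 36*y - 460

Identify coefficients: p = 11, q = -8, r = -9.
Plug into h(y) = y^3 - p y^2 - 4 r y + (4 p r - q^2):
  h(y) = y^3 - (11) y^2 - 4*(-9) y + (4*(11)*(-9) - (-8)^2)
       = y^3 + (-11) y^2 + (36) y + (-460).
Simplifying: h(y) = y^3 - 11*y^2 + 36*y - 460.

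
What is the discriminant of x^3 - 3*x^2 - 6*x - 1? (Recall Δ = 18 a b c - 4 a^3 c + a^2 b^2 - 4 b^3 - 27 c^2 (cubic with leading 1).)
Δ = 729

For x^3 + a x^2 + b x + c the discriminant is Δ = 18 a b c - 4 a^3 c + a^2 b^2 - 4 b^3 - 27 c^2.
Plug a = -3, b = -6, c = -1:
  18*(-3)*(-6)*(-1) - 4*(-3)^3*(-1) + (-3)^2*(-6)^2 - 4*(-6)^3 - 27*(-1)^2
  = -324 + (-108) + 324 + (864) + (-27)
  = 729.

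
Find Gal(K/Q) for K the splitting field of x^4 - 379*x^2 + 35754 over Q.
Gal(K/Q) = V_4 (Klein four-group, Z/2Z × Z/2Z)

f factors as (x^2 - 202)(x^2 - 177), so the splitting field is K = Q(sqrt(202), sqrt(177)). The elements 202, 177, 35754 are all non-squares in Q, so sqrt(202) and sqrt(177) generate independent quadratic extensions. Thus [K:Q] = 4 and Gal(K/Q) is generated by the two order-2 automorphisms sqrt(202) ↦ -sqrt(202) and sqrt(177) ↦ -sqrt(177), giving V_4.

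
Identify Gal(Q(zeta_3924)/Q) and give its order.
|Gal(Q(zeta_3924)/Q)| = phi(3924) = 1296; group ≅ (Z/3924Z)^* ≅ Z/2Z × Z/6Z × Z/108Z

The n-th cyclotomic polynomial Φ_3924(x) is the minimal polynomial of zeta_3924 over Q and has degree phi(3924) = 1296. So Q(zeta_3924) is a degree-1296 Galois extension with Galois group (Z/3924Z)^*. By CRT, (Z/3924Z)^* ≅ (Z/4Z)^* × (Z/9Z)^* × (Z/109Z)^*. Each prime-power unit group is (Z/4Z)^* ≅ Z/2Z; (Z/9Z)^* ≅ Z/6Z; (Z/109Z)^* ≅ Z/108Z. Hence Gal(Q(zeta_3924)/Q) ≅ Z/2Z × Z/6Z × Z/108Z.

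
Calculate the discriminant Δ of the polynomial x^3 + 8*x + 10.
Δ = -4748

For a depressed cubic x^3 + p x + q the discriminant is Δ = -4 p^3 - 27 q^2 = -4*(8)^3 - 27*(10)^2 = -2048 - 2700 = -4748.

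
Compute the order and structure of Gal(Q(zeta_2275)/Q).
|Gal(Q(zeta_2275)/Q)| = phi(2275) = 1440; group ≅ (Z/2275Z)^* ≅ Z/6Z × Z/12Z × Z/20Z

The n-th cyclotomic polynomial Φ_2275(x) is the minimal polynomial of zeta_2275 over Q and has degree phi(2275) = 1440. So Q(zeta_2275) is a degree-1440 Galois extension with Galois group (Z/2275Z)^*. By CRT, (Z/2275Z)^* ≅ (Z/25Z)^* × (Z/7Z)^* × (Z/13Z)^*. Each prime-power unit group is (Z/25Z)^* ≅ Z/20Z; (Z/7Z)^* ≅ Z/6Z; (Z/13Z)^* ≅ Z/12Z. Hence Gal(Q(zeta_2275)/Q) ≅ Z/6Z × Z/12Z × Z/20Z.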